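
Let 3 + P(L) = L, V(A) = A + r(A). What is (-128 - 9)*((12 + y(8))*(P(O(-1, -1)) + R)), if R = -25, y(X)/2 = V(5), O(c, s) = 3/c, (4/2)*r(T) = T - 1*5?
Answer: 93434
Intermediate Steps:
r(T) = -5/2 + T/2 (r(T) = (T - 1*5)/2 = (T - 5)/2 = (-5 + T)/2 = -5/2 + T/2)
V(A) = -5/2 + 3*A/2 (V(A) = A + (-5/2 + A/2) = -5/2 + 3*A/2)
y(X) = 10 (y(X) = 2*(-5/2 + (3/2)*5) = 2*(-5/2 + 15/2) = 2*5 = 10)
P(L) = -3 + L
(-128 - 9)*((12 + y(8))*(P(O(-1, -1)) + R)) = (-128 - 9)*((12 + 10)*((-3 + 3/(-1)) - 25)) = -3014*((-3 + 3*(-1)) - 25) = -3014*((-3 - 3) - 25) = -3014*(-6 - 25) = -3014*(-31) = -137*(-682) = 93434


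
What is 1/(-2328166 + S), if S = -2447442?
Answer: -1/4775608 ≈ -2.0940e-7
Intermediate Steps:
1/(-2328166 + S) = 1/(-2328166 - 2447442) = 1/(-4775608) = -1/4775608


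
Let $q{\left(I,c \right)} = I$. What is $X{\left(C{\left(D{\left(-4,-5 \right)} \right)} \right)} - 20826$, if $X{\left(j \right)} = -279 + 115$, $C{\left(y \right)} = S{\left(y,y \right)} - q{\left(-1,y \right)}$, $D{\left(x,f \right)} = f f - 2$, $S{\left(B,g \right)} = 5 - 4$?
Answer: $-20990$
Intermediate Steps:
$S{\left(B,g \right)} = 1$ ($S{\left(B,g \right)} = 5 - 4 = 1$)
$D{\left(x,f \right)} = -2 + f^{2}$ ($D{\left(x,f \right)} = f^{2} - 2 = -2 + f^{2}$)
$C{\left(y \right)} = 2$ ($C{\left(y \right)} = 1 - -1 = 1 + 1 = 2$)
$X{\left(j \right)} = -164$
$X{\left(C{\left(D{\left(-4,-5 \right)} \right)} \right)} - 20826 = -164 - 20826 = -20990$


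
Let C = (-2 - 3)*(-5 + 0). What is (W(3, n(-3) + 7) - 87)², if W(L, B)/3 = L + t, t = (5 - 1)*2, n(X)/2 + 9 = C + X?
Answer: 2916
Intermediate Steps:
C = 25 (C = -5*(-5) = 25)
n(X) = 32 + 2*X (n(X) = -18 + 2*(25 + X) = -18 + (50 + 2*X) = 32 + 2*X)
t = 8 (t = 4*2 = 8)
W(L, B) = 24 + 3*L (W(L, B) = 3*(L + 8) = 3*(8 + L) = 24 + 3*L)
(W(3, n(-3) + 7) - 87)² = ((24 + 3*3) - 87)² = ((24 + 9) - 87)² = (33 - 87)² = (-54)² = 2916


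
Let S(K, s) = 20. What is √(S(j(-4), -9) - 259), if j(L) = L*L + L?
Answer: I*√239 ≈ 15.46*I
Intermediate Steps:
j(L) = L + L² (j(L) = L² + L = L + L²)
√(S(j(-4), -9) - 259) = √(20 - 259) = √(-239) = I*√239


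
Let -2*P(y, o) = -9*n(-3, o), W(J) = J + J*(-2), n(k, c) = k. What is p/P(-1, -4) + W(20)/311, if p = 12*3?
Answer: -2548/933 ≈ -2.7310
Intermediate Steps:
W(J) = -J (W(J) = J - 2*J = -J)
p = 36
P(y, o) = -27/2 (P(y, o) = -(-9)*(-3)/2 = -½*27 = -27/2)
p/P(-1, -4) + W(20)/311 = 36/(-27/2) - 1*20/311 = 36*(-2/27) - 20*1/311 = -8/3 - 20/311 = -2548/933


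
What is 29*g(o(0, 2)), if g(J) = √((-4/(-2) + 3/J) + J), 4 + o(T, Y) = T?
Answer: 29*I*√11/2 ≈ 48.091*I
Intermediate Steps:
o(T, Y) = -4 + T
g(J) = √(2 + J + 3/J) (g(J) = √((-4*(-½) + 3/J) + J) = √((2 + 3/J) + J) = √(2 + J + 3/J))
29*g(o(0, 2)) = 29*√(2 + (-4 + 0) + 3/(-4 + 0)) = 29*√(2 - 4 + 3/(-4)) = 29*√(2 - 4 + 3*(-¼)) = 29*√(2 - 4 - ¾) = 29*√(-11/4) = 29*(I*√11/2) = 29*I*√11/2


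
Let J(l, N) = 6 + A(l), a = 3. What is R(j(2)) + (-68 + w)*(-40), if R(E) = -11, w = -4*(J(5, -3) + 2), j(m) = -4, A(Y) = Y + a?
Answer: 5269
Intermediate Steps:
A(Y) = 3 + Y (A(Y) = Y + 3 = 3 + Y)
J(l, N) = 9 + l (J(l, N) = 6 + (3 + l) = 9 + l)
w = -64 (w = -4*((9 + 5) + 2) = -4*(14 + 2) = -4*16 = -64)
R(j(2)) + (-68 + w)*(-40) = -11 + (-68 - 64)*(-40) = -11 - 132*(-40) = -11 + 5280 = 5269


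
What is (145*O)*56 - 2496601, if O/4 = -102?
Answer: -5809561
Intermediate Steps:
O = -408 (O = 4*(-102) = -408)
(145*O)*56 - 2496601 = (145*(-408))*56 - 2496601 = -59160*56 - 2496601 = -3312960 - 2496601 = -5809561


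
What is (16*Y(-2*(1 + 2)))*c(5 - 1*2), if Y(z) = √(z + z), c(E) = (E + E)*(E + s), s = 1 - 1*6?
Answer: -384*I*√3 ≈ -665.11*I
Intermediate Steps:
s = -5 (s = 1 - 6 = -5)
c(E) = 2*E*(-5 + E) (c(E) = (E + E)*(E - 5) = (2*E)*(-5 + E) = 2*E*(-5 + E))
Y(z) = √2*√z (Y(z) = √(2*z) = √2*√z)
(16*Y(-2*(1 + 2)))*c(5 - 1*2) = (16*(√2*√(-2*(1 + 2))))*(2*(5 - 1*2)*(-5 + (5 - 1*2))) = (16*(√2*√(-2*3)))*(2*(5 - 2)*(-5 + (5 - 2))) = (16*(√2*√(-6)))*(2*3*(-5 + 3)) = (16*(√2*(I*√6)))*(2*3*(-2)) = (16*(2*I*√3))*(-12) = (32*I*√3)*(-12) = -384*I*√3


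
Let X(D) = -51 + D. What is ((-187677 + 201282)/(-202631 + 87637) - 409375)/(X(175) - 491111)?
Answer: 47075682355/56460559078 ≈ 0.83378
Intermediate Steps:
((-187677 + 201282)/(-202631 + 87637) - 409375)/(X(175) - 491111) = ((-187677 + 201282)/(-202631 + 87637) - 409375)/((-51 + 175) - 491111) = (13605/(-114994) - 409375)/(124 - 491111) = (13605*(-1/114994) - 409375)/(-490987) = (-13605/114994 - 409375)*(-1/490987) = -47075682355/114994*(-1/490987) = 47075682355/56460559078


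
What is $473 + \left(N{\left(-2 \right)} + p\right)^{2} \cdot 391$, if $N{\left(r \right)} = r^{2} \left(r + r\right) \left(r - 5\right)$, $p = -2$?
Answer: $4731573$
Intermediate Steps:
$N{\left(r \right)} = 2 r^{3} \left(-5 + r\right)$ ($N{\left(r \right)} = r^{2} \cdot 2 r \left(-5 + r\right) = 2 r^{3} \left(-5 + r\right)$)
$473 + \left(N{\left(-2 \right)} + p\right)^{2} \cdot 391 = 473 + \left(2 \left(-2\right)^{3} \left(-5 - 2\right) - 2\right)^{2} \cdot 391 = 473 + \left(2 \left(-8\right) \left(-7\right) - 2\right)^{2} \cdot 391 = 473 + \left(112 - 2\right)^{2} \cdot 391 = 473 + 110^{2} \cdot 391 = 473 + 12100 \cdot 391 = 473 + 4731100 = 4731573$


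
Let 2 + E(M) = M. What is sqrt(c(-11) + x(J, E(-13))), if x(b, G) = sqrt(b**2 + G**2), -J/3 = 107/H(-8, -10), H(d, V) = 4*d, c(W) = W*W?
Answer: sqrt(7744 + 6*sqrt(37049))/8 ≈ 11.792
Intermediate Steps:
c(W) = W**2
E(M) = -2 + M
J = 321/32 (J = -321/(4*(-8)) = -321/(-32) = -321*(-1)/32 = -3*(-107/32) = 321/32 ≈ 10.031)
x(b, G) = sqrt(G**2 + b**2)
sqrt(c(-11) + x(J, E(-13))) = sqrt((-11)**2 + sqrt((-2 - 13)**2 + (321/32)**2)) = sqrt(121 + sqrt((-15)**2 + 103041/1024)) = sqrt(121 + sqrt(225 + 103041/1024)) = sqrt(121 + sqrt(333441/1024)) = sqrt(121 + 3*sqrt(37049)/32)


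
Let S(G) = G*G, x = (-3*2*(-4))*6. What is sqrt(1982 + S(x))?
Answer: sqrt(22718) ≈ 150.72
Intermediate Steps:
x = 144 (x = -6*(-4)*6 = 24*6 = 144)
S(G) = G**2
sqrt(1982 + S(x)) = sqrt(1982 + 144**2) = sqrt(1982 + 20736) = sqrt(22718)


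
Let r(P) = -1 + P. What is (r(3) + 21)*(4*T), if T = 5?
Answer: 460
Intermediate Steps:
(r(3) + 21)*(4*T) = ((-1 + 3) + 21)*(4*5) = (2 + 21)*20 = 23*20 = 460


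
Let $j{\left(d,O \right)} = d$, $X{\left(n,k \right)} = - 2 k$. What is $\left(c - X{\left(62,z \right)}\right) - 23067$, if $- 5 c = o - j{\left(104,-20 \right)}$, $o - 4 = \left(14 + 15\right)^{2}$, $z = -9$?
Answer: $- \frac{116166}{5} \approx -23233.0$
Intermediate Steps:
$o = 845$ ($o = 4 + \left(14 + 15\right)^{2} = 4 + 29^{2} = 4 + 841 = 845$)
$c = - \frac{741}{5}$ ($c = - \frac{845 - 104}{5} = \left(- \frac{1}{5}\right) 741 = - \frac{741}{5} \approx -148.2$)
$\left(c - X{\left(62,z \right)}\right) - 23067 = \left(- \frac{741}{5} - \left(-2\right) \left(-9\right)\right) - 23067 = \left(- \frac{741}{5} - 18\right) - 23067 = - \frac{831}{5} - 23067 = - \frac{116166}{5}$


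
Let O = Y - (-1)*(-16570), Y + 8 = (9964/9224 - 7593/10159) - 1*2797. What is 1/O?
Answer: -23426654/453883624639 ≈ -5.1614e-5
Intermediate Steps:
Y = -65703967859/23426654 (Y = -8 + ((9964/9224 - 7593/10159) - 1*2797) = -8 + ((9964*(1/9224) - 7593*1/10159) - 2797) = -8 + ((2491/2306 - 7593/10159) - 2797) = -8 + (7796611/23426654 - 2797) = -8 - 65516554627/23426654 = -65703967859/23426654 ≈ -2804.7)
O = -453883624639/23426654 (O = -65703967859/23426654 - (-1)*(-16570) = -65703967859/23426654 - 1*16570 = -65703967859/23426654 - 16570 = -453883624639/23426654 ≈ -19375.)
1/O = 1/(-453883624639/23426654) = -23426654/453883624639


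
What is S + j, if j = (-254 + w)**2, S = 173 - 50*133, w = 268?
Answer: -6281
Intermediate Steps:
S = -6477 (S = 173 - 6650 = -6477)
j = 196 (j = (-254 + 268)**2 = 14**2 = 196)
S + j = -6477 + 196 = -6281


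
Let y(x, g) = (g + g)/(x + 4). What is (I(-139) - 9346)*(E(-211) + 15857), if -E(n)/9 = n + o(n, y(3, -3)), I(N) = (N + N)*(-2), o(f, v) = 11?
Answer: -155205030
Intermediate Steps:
y(x, g) = 2*g/(4 + x) (y(x, g) = (2*g)/(4 + x) = 2*g/(4 + x))
I(N) = -4*N (I(N) = (2*N)*(-2) = -4*N)
E(n) = -99 - 9*n (E(n) = -9*(n + 11) = -9*(11 + n) = -99 - 9*n)
(I(-139) - 9346)*(E(-211) + 15857) = (-4*(-139) - 9346)*((-99 - 9*(-211)) + 15857) = (556 - 9346)*((-99 + 1899) + 15857) = -8790*(1800 + 15857) = -8790*17657 = -155205030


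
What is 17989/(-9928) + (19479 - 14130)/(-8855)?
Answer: -212397467/87912440 ≈ -2.4160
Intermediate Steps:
17989/(-9928) + (19479 - 14130)/(-8855) = 17989*(-1/9928) + 5349*(-1/8855) = -17989/9928 - 5349/8855 = -212397467/87912440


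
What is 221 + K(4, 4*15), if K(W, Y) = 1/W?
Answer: 885/4 ≈ 221.25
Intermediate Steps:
221 + K(4, 4*15) = 221 + 1/4 = 221 + ¼ = 885/4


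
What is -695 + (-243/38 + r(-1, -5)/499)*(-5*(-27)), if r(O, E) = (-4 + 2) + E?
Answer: -29584195/18962 ≈ -1560.2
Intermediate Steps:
r(O, E) = -2 + E
-695 + (-243/38 + r(-1, -5)/499)*(-5*(-27)) = -695 + (-243/38 + (-2 - 5)/499)*(-5*(-27)) = -695 + (-243*1/38 - 7*1/499)*135 = -695 + (-243/38 - 7/499)*135 = -695 - 121523/18962*135 = -695 - 16405605/18962 = -29584195/18962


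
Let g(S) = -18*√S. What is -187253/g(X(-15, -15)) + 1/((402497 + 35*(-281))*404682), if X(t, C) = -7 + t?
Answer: 1/158903243484 - 17023*I*√22/36 ≈ 6.2931e-12 - 2217.9*I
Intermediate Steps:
-187253/g(X(-15, -15)) + 1/((402497 + 35*(-281))*404682) = -187253*(-1/(18*√(-7 - 15))) + 1/((402497 + 35*(-281))*404682) = -187253*I*√22/396 + (1/404682)/(402497 - 9835) = -187253*I*√22/396 + (1/404682)/392662 = -187253*I*√22/396 + (1/392662)*(1/404682) = -17023*I*√22/36 + 1/158903243484 = 1/158903243484 - 17023*I*√22/36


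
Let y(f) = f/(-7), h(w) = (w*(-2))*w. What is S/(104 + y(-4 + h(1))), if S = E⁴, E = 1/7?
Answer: 1/251762 ≈ 3.9720e-6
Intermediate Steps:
E = ⅐ ≈ 0.14286
S = 1/2401 (S = (⅐)⁴ = 1/2401 ≈ 0.00041649)
h(w) = -2*w² (h(w) = (-2*w)*w = -2*w²)
y(f) = -f/7 (y(f) = f*(-⅐) = -f/7)
S/(104 + y(-4 + h(1))) = (1/2401)/(104 - (-4 - 2*1²)/7) = (1/2401)/(104 - (-4 - 2*1)/7) = (1/2401)/(104 - (-4 - 2)/7) = (1/2401)/(104 - ⅐*(-6)) = (1/2401)/(104 + 6/7) = (1/2401)/(734/7) = (7/734)*(1/2401) = 1/251762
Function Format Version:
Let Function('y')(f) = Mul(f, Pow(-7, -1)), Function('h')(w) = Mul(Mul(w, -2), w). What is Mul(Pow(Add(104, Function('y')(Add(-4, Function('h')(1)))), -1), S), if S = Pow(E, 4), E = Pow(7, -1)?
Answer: Rational(1, 251762) ≈ 3.9720e-6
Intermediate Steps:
E = Rational(1, 7) ≈ 0.14286
S = Rational(1, 2401) (S = Pow(Rational(1, 7), 4) = Rational(1, 2401) ≈ 0.00041649)
Function('h')(w) = Mul(-2, Pow(w, 2)) (Function('h')(w) = Mul(Mul(-2, w), w) = Mul(-2, Pow(w, 2)))
Function('y')(f) = Mul(Rational(-1, 7), f) (Function('y')(f) = Mul(f, Rational(-1, 7)) = Mul(Rational(-1, 7), f))
Mul(Pow(Add(104, Function('y')(Add(-4, Function('h')(1)))), -1), S) = Mul(Pow(Add(104, Mul(Rational(-1, 7), Add(-4, Mul(-2, Pow(1, 2))))), -1), Rational(1, 2401)) = Mul(Pow(Add(104, Mul(Rational(-1, 7), Add(-4, Mul(-2, 1)))), -1), Rational(1, 2401)) = Mul(Pow(Add(104, Mul(Rational(-1, 7), Add(-4, -2))), -1), Rational(1, 2401)) = Mul(Pow(Add(104, Mul(Rational(-1, 7), -6)), -1), Rational(1, 2401)) = Mul(Pow(Add(104, Rational(6, 7)), -1), Rational(1, 2401)) = Mul(Pow(Rational(734, 7), -1), Rational(1, 2401)) = Mul(Rational(7, 734), Rational(1, 2401)) = Rational(1, 251762)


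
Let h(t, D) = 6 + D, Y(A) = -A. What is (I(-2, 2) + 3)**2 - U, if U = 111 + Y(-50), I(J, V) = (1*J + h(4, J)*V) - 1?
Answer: -97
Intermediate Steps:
I(J, V) = -1 + J + V*(6 + J) (I(J, V) = (1*J + (6 + J)*V) - 1 = (J + V*(6 + J)) - 1 = -1 + J + V*(6 + J))
U = 161 (U = 111 - 1*(-50) = 111 + 50 = 161)
(I(-2, 2) + 3)**2 - U = ((-1 - 2 + 2*(6 - 2)) + 3)**2 - 1*161 = ((-1 - 2 + 2*4) + 3)**2 - 161 = ((-1 - 2 + 8) + 3)**2 - 161 = (5 + 3)**2 - 161 = 8**2 - 161 = 64 - 161 = -97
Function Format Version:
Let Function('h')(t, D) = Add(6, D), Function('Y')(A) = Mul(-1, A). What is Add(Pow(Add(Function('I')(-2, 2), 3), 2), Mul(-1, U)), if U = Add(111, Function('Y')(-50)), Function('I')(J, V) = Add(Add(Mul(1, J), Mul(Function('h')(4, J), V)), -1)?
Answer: -97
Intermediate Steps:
Function('I')(J, V) = Add(-1, J, Mul(V, Add(6, J))) (Function('I')(J, V) = Add(Add(Mul(1, J), Mul(Add(6, J), V)), -1) = Add(Add(J, Mul(V, Add(6, J))), -1) = Add(-1, J, Mul(V, Add(6, J))))
U = 161 (U = Add(111, Mul(-1, -50)) = Add(111, 50) = 161)
Add(Pow(Add(Function('I')(-2, 2), 3), 2), Mul(-1, U)) = Add(Pow(Add(Add(-1, -2, Mul(2, Add(6, -2))), 3), 2), Mul(-1, 161)) = Add(Pow(Add(Add(-1, -2, Mul(2, 4)), 3), 2), -161) = Add(Pow(Add(Add(-1, -2, 8), 3), 2), -161) = Add(Pow(Add(5, 3), 2), -161) = Add(Pow(8, 2), -161) = Add(64, -161) = -97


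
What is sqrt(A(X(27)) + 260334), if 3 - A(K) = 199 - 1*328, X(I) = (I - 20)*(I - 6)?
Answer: sqrt(260466) ≈ 510.36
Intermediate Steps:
X(I) = (-20 + I)*(-6 + I)
A(K) = 132 (A(K) = 3 - (199 - 1*328) = 3 - (199 - 328) = 3 - 1*(-129) = 3 + 129 = 132)
sqrt(A(X(27)) + 260334) = sqrt(132 + 260334) = sqrt(260466)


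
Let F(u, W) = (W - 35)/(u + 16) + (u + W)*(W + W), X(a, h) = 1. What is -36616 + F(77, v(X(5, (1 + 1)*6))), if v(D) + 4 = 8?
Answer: -107905/3 ≈ -35968.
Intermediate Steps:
v(D) = 4 (v(D) = -4 + 8 = 4)
F(u, W) = (-35 + W)/(16 + u) + 2*W*(W + u) (F(u, W) = (-35 + W)/(16 + u) + (W + u)*(2*W) = (-35 + W)/(16 + u) + 2*W*(W + u))
-36616 + F(77, v(X(5, (1 + 1)*6))) = -36616 + (-35 + 4 + 32*4² + 2*4*77² + 2*77*4² + 32*4*77)/(16 + 77) = -36616 + (-35 + 4 + 32*16 + 2*4*5929 + 2*77*16 + 9856)/93 = -36616 + (-35 + 4 + 512 + 47432 + 2464 + 9856)/93 = -36616 + (1/93)*60233 = -36616 + 1943/3 = -107905/3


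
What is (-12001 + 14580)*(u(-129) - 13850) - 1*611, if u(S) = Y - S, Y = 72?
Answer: -35201382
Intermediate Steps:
u(S) = 72 - S
(-12001 + 14580)*(u(-129) - 13850) - 1*611 = (-12001 + 14580)*((72 - 1*(-129)) - 13850) - 1*611 = 2579*((72 + 129) - 13850) - 611 = 2579*(201 - 13850) - 611 = 2579*(-13649) - 611 = -35200771 - 611 = -35201382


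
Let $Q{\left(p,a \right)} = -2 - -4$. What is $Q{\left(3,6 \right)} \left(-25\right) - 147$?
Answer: $-197$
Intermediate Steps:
$Q{\left(p,a \right)} = 2$ ($Q{\left(p,a \right)} = -2 + 4 = 2$)
$Q{\left(3,6 \right)} \left(-25\right) - 147 = 2 \left(-25\right) - 147 = -50 - 147 = -197$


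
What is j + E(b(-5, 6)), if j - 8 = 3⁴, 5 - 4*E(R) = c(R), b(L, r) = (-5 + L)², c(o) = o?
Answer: 261/4 ≈ 65.250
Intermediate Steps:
E(R) = 5/4 - R/4
j = 89 (j = 8 + 3⁴ = 8 + 81 = 89)
j + E(b(-5, 6)) = 89 + (5/4 - (-5 - 5)²/4) = 89 + (5/4 - ¼*(-10)²) = 89 + (5/4 - ¼*100) = 89 + (5/4 - 25) = 89 - 95/4 = 261/4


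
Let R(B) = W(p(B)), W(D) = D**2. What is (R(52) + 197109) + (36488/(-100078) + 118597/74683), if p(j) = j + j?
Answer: 777033320756856/3737062637 ≈ 2.0793e+5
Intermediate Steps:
p(j) = 2*j
R(B) = 4*B**2 (R(B) = (2*B)**2 = 4*B**2)
(R(52) + 197109) + (36488/(-100078) + 118597/74683) = (4*52**2 + 197109) + (36488/(-100078) + 118597/74683) = (4*2704 + 197109) + (36488*(-1/100078) + 118597*(1/74683)) = (10816 + 197109) + (-18244/50039 + 118597/74683) = 207925 + 4571958631/3737062637 = 777033320756856/3737062637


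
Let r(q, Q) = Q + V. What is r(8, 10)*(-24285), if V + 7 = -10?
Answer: 169995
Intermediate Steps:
V = -17 (V = -7 - 10 = -17)
r(q, Q) = -17 + Q (r(q, Q) = Q - 17 = -17 + Q)
r(8, 10)*(-24285) = (-17 + 10)*(-24285) = -7*(-24285) = 169995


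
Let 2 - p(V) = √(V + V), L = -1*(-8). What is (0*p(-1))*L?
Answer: 0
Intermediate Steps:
L = 8
p(V) = 2 - √2*√V (p(V) = 2 - √(V + V) = 2 - √(2*V) = 2 - √2*√V)
(0*p(-1))*L = (0*(2 - √2*√(-1)))*8 = (0*(2 - √2*I))*8 = (0*(2 - I*√2))*8 = 0*8 = 0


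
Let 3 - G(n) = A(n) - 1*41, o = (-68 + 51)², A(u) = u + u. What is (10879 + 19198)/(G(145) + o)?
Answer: 30077/43 ≈ 699.46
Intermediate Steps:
A(u) = 2*u
o = 289 (o = (-17)² = 289)
G(n) = 44 - 2*n (G(n) = 3 - (2*n - 1*41) = 3 - (2*n - 41) = 3 - (-41 + 2*n) = 3 + (41 - 2*n) = 44 - 2*n)
(10879 + 19198)/(G(145) + o) = (10879 + 19198)/((44 - 2*145) + 289) = 30077/((44 - 290) + 289) = 30077/(-246 + 289) = 30077/43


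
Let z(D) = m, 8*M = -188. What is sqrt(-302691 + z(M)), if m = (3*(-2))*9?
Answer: I*sqrt(302745) ≈ 550.22*I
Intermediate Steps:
m = -54 (m = -6*9 = -54)
M = -47/2 (M = (1/8)*(-188) = -47/2 ≈ -23.500)
z(D) = -54
sqrt(-302691 + z(M)) = sqrt(-302691 - 54) = sqrt(-302745) = I*sqrt(302745)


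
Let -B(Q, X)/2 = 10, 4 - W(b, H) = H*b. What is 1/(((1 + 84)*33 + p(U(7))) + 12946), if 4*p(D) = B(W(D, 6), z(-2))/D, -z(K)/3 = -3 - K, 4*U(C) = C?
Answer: 7/110237 ≈ 6.3500e-5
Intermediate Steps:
U(C) = C/4
W(b, H) = 4 - H*b
z(K) = 9 + 3*K (z(K) = -3*(-3 - K) = 9 + 3*K)
B(Q, X) = -20 (B(Q, X) = -2*10 = -20)
p(D) = -5/D (p(D) = (-20/D)/4 = -5/D)
1/(((1 + 84)*33 + p(U(7))) + 12946) = 1/(((1 + 84)*33 - 5/((¼)*7)) + 12946) = 1/((85*33 - 5/7/4) + 12946) = 1/((2805 - 5*4/7) + 12946) = 1/((2805 - 20/7) + 12946) = 1/(19615/7 + 12946) = 1/(110237/7) = 7/110237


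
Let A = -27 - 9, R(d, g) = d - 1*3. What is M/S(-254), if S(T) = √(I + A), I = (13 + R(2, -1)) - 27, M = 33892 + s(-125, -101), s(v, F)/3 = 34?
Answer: -33994*I*√51/51 ≈ -4760.1*I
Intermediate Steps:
R(d, g) = -3 + d (R(d, g) = d - 3 = -3 + d)
A = -36
s(v, F) = 102 (s(v, F) = 3*34 = 102)
M = 33994 (M = 33892 + 102 = 33994)
I = -15 (I = (13 + (-3 + 2)) - 27 = (13 - 1) - 27 = 12 - 27 = -15)
S(T) = I*√51 (S(T) = √(-15 - 36) = √(-51) = I*√51)
M/S(-254) = 33994/((I*√51)) = 33994*(-I*√51/51) = -33994*I*√51/51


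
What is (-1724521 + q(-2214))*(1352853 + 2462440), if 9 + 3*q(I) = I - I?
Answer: -6579564345532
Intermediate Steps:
q(I) = -3 (q(I) = -3 + (I - I)/3 = -3 + (1/3)*0 = -3 + 0 = -3)
(-1724521 + q(-2214))*(1352853 + 2462440) = (-1724521 - 3)*(1352853 + 2462440) = -1724524*3815293 = -6579564345532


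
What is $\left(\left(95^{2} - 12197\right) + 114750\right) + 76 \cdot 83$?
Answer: $117886$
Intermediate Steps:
$\left(\left(95^{2} - 12197\right) + 114750\right) + 76 \cdot 83 = \left(\left(9025 - 12197\right) + 114750\right) + 6308 = \left(-3172 + 114750\right) + 6308 = 111578 + 6308 = 117886$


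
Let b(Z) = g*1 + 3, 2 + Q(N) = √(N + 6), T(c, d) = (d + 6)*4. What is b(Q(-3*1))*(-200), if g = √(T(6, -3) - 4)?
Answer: -600 - 400*√2 ≈ -1165.7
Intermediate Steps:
T(c, d) = 24 + 4*d (T(c, d) = (6 + d)*4 = 24 + 4*d)
g = 2*√2 (g = √((24 + 4*(-3)) - 4) = √((24 - 12) - 4) = √(12 - 4) = √8 = 2*√2 ≈ 2.8284)
Q(N) = -2 + √(6 + N) (Q(N) = -2 + √(N + 6) = -2 + √(6 + N))
b(Z) = 3 + 2*√2 (b(Z) = (2*√2)*1 + 3 = 2*√2 + 3 = 3 + 2*√2)
b(Q(-3*1))*(-200) = (3 + 2*√2)*(-200) = -600 - 400*√2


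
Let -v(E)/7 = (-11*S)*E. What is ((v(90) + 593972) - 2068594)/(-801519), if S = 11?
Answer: 1398392/801519 ≈ 1.7447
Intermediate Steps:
v(E) = 847*E (v(E) = -7*(-11*11)*E = -(-847)*E = 847*E)
((v(90) + 593972) - 2068594)/(-801519) = ((847*90 + 593972) - 2068594)/(-801519) = ((76230 + 593972) - 2068594)*(-1/801519) = (670202 - 2068594)*(-1/801519) = -1398392*(-1/801519) = 1398392/801519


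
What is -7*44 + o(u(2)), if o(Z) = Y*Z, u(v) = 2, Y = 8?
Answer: -292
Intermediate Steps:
o(Z) = 8*Z
-7*44 + o(u(2)) = -7*44 + 8*2 = -308 + 16 = -292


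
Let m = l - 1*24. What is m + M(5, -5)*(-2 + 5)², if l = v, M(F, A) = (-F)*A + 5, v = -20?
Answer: 226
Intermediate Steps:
M(F, A) = 5 - A*F (M(F, A) = -A*F + 5 = 5 - A*F)
l = -20
m = -44 (m = -20 - 1*24 = -20 - 24 = -44)
m + M(5, -5)*(-2 + 5)² = -44 + (5 - 1*(-5)*5)*(-2 + 5)² = -44 + (5 + 25)*3² = -44 + 30*9 = -44 + 270 = 226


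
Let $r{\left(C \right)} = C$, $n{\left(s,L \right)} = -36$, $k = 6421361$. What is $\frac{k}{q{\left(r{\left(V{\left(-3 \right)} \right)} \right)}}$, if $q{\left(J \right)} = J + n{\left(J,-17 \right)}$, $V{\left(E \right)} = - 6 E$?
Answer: $- \frac{6421361}{18} \approx -3.5674 \cdot 10^{5}$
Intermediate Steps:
$q{\left(J \right)} = -36 + J$ ($q{\left(J \right)} = J - 36 = -36 + J$)
$\frac{k}{q{\left(r{\left(V{\left(-3 \right)} \right)} \right)}} = \frac{6421361}{-36 - -18} = \frac{6421361}{-36 + 18} = \frac{6421361}{-18} = 6421361 \left(- \frac{1}{18}\right) = - \frac{6421361}{18}$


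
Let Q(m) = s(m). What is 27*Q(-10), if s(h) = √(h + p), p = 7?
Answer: 27*I*√3 ≈ 46.765*I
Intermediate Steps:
s(h) = √(7 + h) (s(h) = √(h + 7) = √(7 + h))
Q(m) = √(7 + m)
27*Q(-10) = 27*√(7 - 10) = 27*√(-3) = 27*(I*√3) = 27*I*√3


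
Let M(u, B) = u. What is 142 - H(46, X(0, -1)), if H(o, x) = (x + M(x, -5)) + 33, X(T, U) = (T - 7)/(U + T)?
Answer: 95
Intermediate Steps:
X(T, U) = (-7 + T)/(T + U)
H(o, x) = 33 + 2*x (H(o, x) = (x + x) + 33 = 2*x + 33 = 33 + 2*x)
142 - H(46, X(0, -1)) = 142 - (33 + 2*((-7 + 0)/(0 - 1))) = 142 - (33 + 2*(-7/(-1))) = 142 - (33 + 2*(-1*(-7))) = 142 - (33 + 2*7) = 142 - (33 + 14) = 142 - 1*47 = 142 - 47 = 95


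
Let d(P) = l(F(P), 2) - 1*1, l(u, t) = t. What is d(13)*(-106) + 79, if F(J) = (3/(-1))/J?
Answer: -27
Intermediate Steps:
F(J) = -3/J (F(J) = (3*(-1))/J = -3/J)
d(P) = 1 (d(P) = 2 - 1*1 = 2 - 1 = 1)
d(13)*(-106) + 79 = 1*(-106) + 79 = -106 + 79 = -27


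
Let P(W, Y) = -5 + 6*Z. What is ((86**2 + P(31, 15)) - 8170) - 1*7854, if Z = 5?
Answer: -8603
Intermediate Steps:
P(W, Y) = 25 (P(W, Y) = -5 + 6*5 = -5 + 30 = 25)
((86**2 + P(31, 15)) - 8170) - 1*7854 = ((86**2 + 25) - 8170) - 1*7854 = ((7396 + 25) - 8170) - 7854 = (7421 - 8170) - 7854 = -749 - 7854 = -8603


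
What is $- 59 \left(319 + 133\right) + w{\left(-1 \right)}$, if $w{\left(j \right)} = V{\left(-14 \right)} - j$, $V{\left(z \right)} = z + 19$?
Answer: $-26662$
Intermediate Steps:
$V{\left(z \right)} = 19 + z$
$w{\left(j \right)} = 5 - j$ ($w{\left(j \right)} = \left(19 - 14\right) - j = 5 - j$)
$- 59 \left(319 + 133\right) + w{\left(-1 \right)} = - 59 \left(319 + 133\right) + \left(5 - -1\right) = \left(-59\right) 452 + \left(5 + 1\right) = -26668 + 6 = -26662$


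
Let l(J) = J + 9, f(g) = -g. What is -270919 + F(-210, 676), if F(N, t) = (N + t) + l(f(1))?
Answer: -270445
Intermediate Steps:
l(J) = 9 + J
F(N, t) = 8 + N + t (F(N, t) = (N + t) + (9 - 1*1) = (N + t) + (9 - 1) = (N + t) + 8 = 8 + N + t)
-270919 + F(-210, 676) = -270919 + (8 - 210 + 676) = -270919 + 474 = -270445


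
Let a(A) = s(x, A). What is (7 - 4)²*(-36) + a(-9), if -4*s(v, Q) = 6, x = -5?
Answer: -651/2 ≈ -325.50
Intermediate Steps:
s(v, Q) = -3/2 (s(v, Q) = -¼*6 = -3/2)
a(A) = -3/2
(7 - 4)²*(-36) + a(-9) = (7 - 4)²*(-36) - 3/2 = 3²*(-36) - 3/2 = 9*(-36) - 3/2 = -324 - 3/2 = -651/2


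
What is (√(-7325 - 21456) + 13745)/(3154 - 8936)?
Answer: -13745/5782 - I*√28781/5782 ≈ -2.3772 - 0.029341*I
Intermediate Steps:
(√(-7325 - 21456) + 13745)/(3154 - 8936) = (√(-28781) + 13745)/(-5782) = (I*√28781 + 13745)*(-1/5782) = (13745 + I*√28781)*(-1/5782) = -13745/5782 - I*√28781/5782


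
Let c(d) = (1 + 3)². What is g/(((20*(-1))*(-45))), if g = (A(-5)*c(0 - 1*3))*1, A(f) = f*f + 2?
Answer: 12/25 ≈ 0.48000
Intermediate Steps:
A(f) = 2 + f² (A(f) = f² + 2 = 2 + f²)
c(d) = 16 (c(d) = 4² = 16)
g = 432 (g = ((2 + (-5)²)*16)*1 = ((2 + 25)*16)*1 = (27*16)*1 = 432*1 = 432)
g/(((20*(-1))*(-45))) = 432/(((20*(-1))*(-45))) = 432/((-20*(-45))) = 432/900 = 432*(1/900) = 12/25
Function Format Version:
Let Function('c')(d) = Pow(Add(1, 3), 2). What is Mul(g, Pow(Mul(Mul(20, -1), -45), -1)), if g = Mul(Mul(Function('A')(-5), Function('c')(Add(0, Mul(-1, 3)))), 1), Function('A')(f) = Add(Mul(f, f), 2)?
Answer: Rational(12, 25) ≈ 0.48000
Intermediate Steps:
Function('A')(f) = Add(2, Pow(f, 2)) (Function('A')(f) = Add(Pow(f, 2), 2) = Add(2, Pow(f, 2)))
Function('c')(d) = 16 (Function('c')(d) = Pow(4, 2) = 16)
g = 432 (g = Mul(Mul(Add(2, Pow(-5, 2)), 16), 1) = Mul(Mul(Add(2, 25), 16), 1) = Mul(Mul(27, 16), 1) = Mul(432, 1) = 432)
Mul(g, Pow(Mul(Mul(20, -1), -45), -1)) = Mul(432, Pow(Mul(Mul(20, -1), -45), -1)) = Mul(432, Pow(Mul(-20, -45), -1)) = Mul(432, Pow(900, -1)) = Mul(432, Rational(1, 900)) = Rational(12, 25)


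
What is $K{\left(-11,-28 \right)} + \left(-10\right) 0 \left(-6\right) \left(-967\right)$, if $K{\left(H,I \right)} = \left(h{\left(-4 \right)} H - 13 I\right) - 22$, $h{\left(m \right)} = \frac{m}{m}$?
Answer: $331$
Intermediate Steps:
$h{\left(m \right)} = 1$
$K{\left(H,I \right)} = -22 + H - 13 I$ ($K{\left(H,I \right)} = \left(1 H - 13 I\right) - 22 = \left(H - 13 I\right) - 22 = -22 + H - 13 I$)
$K{\left(-11,-28 \right)} + \left(-10\right) 0 \left(-6\right) \left(-967\right) = \left(-22 - 11 - -364\right) + \left(-10\right) 0 \left(-6\right) \left(-967\right) = \left(-22 - 11 + 364\right) + 0 \left(-6\right) \left(-967\right) = 331 + 0 \left(-967\right) = 331 + 0 = 331$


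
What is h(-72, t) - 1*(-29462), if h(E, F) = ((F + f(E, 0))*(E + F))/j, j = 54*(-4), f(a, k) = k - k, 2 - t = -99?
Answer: 6360863/216 ≈ 29448.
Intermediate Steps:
t = 101 (t = 2 - 1*(-99) = 2 + 99 = 101)
f(a, k) = 0
j = -216
h(E, F) = -F*(E + F)/216 (h(E, F) = ((F + 0)*(E + F))/(-216) = (F*(E + F))*(-1/216) = -F*(E + F)/216)
h(-72, t) - 1*(-29462) = (1/216)*101*(-1*(-72) - 1*101) - 1*(-29462) = (1/216)*101*(72 - 101) + 29462 = (1/216)*101*(-29) + 29462 = -2929/216 + 29462 = 6360863/216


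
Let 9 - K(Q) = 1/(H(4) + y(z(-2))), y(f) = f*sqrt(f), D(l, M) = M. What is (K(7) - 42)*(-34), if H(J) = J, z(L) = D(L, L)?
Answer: 3383/3 + 17*I*sqrt(2)/6 ≈ 1127.7 + 4.0069*I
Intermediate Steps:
z(L) = L
y(f) = f**(3/2)
K(Q) = 9 - 1/(4 - 2*I*sqrt(2)) (K(Q) = 9 - 1/(4 + (-2)**(3/2)) = 9 - 1/(4 - 2*I*sqrt(2)))
(K(7) - 42)*(-34) = ((53/6 - I*sqrt(2)/12) - 42)*(-34) = (-199/6 - I*sqrt(2)/12)*(-34) = 3383/3 + 17*I*sqrt(2)/6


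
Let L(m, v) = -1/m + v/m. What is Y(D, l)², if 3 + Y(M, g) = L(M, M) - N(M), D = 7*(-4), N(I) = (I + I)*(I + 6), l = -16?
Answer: 1193771601/784 ≈ 1.5227e+6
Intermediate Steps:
N(I) = 2*I*(6 + I) (N(I) = (2*I)*(6 + I) = 2*I*(6 + I))
D = -28
Y(M, g) = -3 + (-1 + M)/M - 2*M*(6 + M) (Y(M, g) = -3 + ((-1 + M)/M - 2*M*(6 + M)) = -3 + (-1 + M)/M - 2*M*(6 + M))
Y(D, l)² = ((-1 - 28 - 1*(-28)*(3 + 2*(-28)*(6 - 28)))/(-28))² = (-(-1 - 28 - 1*(-28)*(3 + 2*(-28)*(-22)))/28)² = (-(-1 - 28 - 1*(-28)*(3 + 1232))/28)² = (-(-1 - 28 - 1*(-28)*1235)/28)² = (-(-1 - 28 + 34580)/28)² = (-1/28*34551)² = (-34551/28)² = 1193771601/784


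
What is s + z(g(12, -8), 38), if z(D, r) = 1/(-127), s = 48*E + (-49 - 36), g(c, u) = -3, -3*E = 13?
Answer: -37212/127 ≈ -293.01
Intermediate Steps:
E = -13/3 (E = -⅓*13 = -13/3 ≈ -4.3333)
s = -293 (s = 48*(-13/3) + (-49 - 36) = -208 - 85 = -293)
z(D, r) = -1/127
s + z(g(12, -8), 38) = -293 - 1/127 = -37212/127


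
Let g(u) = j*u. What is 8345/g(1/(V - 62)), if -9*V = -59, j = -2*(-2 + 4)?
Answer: 4164155/36 ≈ 1.1567e+5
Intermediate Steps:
j = -4 (j = -2*2 = -4)
V = 59/9 (V = -⅑*(-59) = 59/9 ≈ 6.5556)
g(u) = -4*u
8345/g(1/(V - 62)) = 8345/((-4/(59/9 - 62))) = 8345/((-4/(-499/9))) = 8345/((-4*(-9/499))) = 8345/(36/499) = 8345*(499/36) = 4164155/36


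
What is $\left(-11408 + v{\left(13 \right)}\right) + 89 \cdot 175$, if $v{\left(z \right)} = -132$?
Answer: $4035$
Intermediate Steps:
$\left(-11408 + v{\left(13 \right)}\right) + 89 \cdot 175 = \left(-11408 - 132\right) + 89 \cdot 175 = -11540 + 15575 = 4035$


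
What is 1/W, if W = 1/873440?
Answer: 873440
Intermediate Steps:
W = 1/873440 ≈ 1.1449e-6
1/W = 1/(1/873440) = 873440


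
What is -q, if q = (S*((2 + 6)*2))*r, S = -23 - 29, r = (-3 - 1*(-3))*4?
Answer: 0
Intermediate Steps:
r = 0 (r = (-3 + 3)*4 = 0*4 = 0)
S = -52
q = 0 (q = -52*(2 + 6)*2*0 = -416*2*0 = -52*16*0 = -832*0 = 0)
-q = -1*0 = 0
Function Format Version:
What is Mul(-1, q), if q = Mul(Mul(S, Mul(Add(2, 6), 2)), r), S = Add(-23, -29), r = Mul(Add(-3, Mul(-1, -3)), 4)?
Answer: 0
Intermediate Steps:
r = 0 (r = Mul(Add(-3, 3), 4) = Mul(0, 4) = 0)
S = -52
q = 0 (q = Mul(Mul(-52, Mul(Add(2, 6), 2)), 0) = Mul(Mul(-52, Mul(8, 2)), 0) = Mul(Mul(-52, 16), 0) = Mul(-832, 0) = 0)
Mul(-1, q) = Mul(-1, 0) = 0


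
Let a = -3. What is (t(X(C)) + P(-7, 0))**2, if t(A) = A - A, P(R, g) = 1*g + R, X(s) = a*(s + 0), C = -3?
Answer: 49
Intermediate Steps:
X(s) = -3*s (X(s) = -3*(s + 0) = -3*s)
P(R, g) = R + g (P(R, g) = g + R = R + g)
t(A) = 0
(t(X(C)) + P(-7, 0))**2 = (0 + (-7 + 0))**2 = (0 - 7)**2 = (-7)**2 = 49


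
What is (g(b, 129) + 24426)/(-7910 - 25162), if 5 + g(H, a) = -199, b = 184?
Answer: -4037/5512 ≈ -0.73240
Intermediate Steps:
g(H, a) = -204 (g(H, a) = -5 - 199 = -204)
(g(b, 129) + 24426)/(-7910 - 25162) = (-204 + 24426)/(-7910 - 25162) = 24222/(-33072) = 24222*(-1/33072) = -4037/5512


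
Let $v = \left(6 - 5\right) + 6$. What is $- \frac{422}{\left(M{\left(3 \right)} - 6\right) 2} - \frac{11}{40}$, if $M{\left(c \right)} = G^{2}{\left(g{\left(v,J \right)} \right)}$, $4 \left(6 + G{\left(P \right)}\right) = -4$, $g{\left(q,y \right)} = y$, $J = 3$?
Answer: $- \frac{8913}{1720} \approx -5.182$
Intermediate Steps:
$v = 7$ ($v = 1 + 6 = 7$)
$G{\left(P \right)} = -7$ ($G{\left(P \right)} = -6 + \frac{1}{4} \left(-4\right) = -6 - 1 = -7$)
$M{\left(c \right)} = 49$ ($M{\left(c \right)} = \left(-7\right)^{2} = 49$)
$- \frac{422}{\left(M{\left(3 \right)} - 6\right) 2} - \frac{11}{40} = - \frac{422}{\left(49 - 6\right) 2} - \frac{11}{40} = - \frac{422}{43 \cdot 2} - \frac{11}{40} = - \frac{422}{86} - \frac{11}{40} = \left(-422\right) \frac{1}{86} - \frac{11}{40} = - \frac{211}{43} - \frac{11}{40} = - \frac{8913}{1720}$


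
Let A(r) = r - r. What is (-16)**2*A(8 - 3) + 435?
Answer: 435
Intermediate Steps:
A(r) = 0
(-16)**2*A(8 - 3) + 435 = (-16)**2*0 + 435 = 256*0 + 435 = 0 + 435 = 435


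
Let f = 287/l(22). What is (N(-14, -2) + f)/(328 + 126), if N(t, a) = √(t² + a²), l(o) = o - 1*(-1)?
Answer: 287/10442 + 5*√2/227 ≈ 0.058635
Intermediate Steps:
l(o) = 1 + o (l(o) = o + 1 = 1 + o)
N(t, a) = √(a² + t²)
f = 287/23 (f = 287/(1 + 22) = 287/23 ≈ 12.478)
(N(-14, -2) + f)/(328 + 126) = (√((-2)² + (-14)²) + 287/23)/(328 + 126) = (√(4 + 196) + 287/23)/454 = (√200 + 287/23)*(1/454) = (10*√2 + 287/23)*(1/454) = (287/23 + 10*√2)*(1/454) = 287/10442 + 5*√2/227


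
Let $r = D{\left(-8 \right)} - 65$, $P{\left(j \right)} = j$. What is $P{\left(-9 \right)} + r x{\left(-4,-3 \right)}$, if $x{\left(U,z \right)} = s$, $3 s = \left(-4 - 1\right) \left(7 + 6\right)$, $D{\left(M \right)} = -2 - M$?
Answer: $\frac{3808}{3} \approx 1269.3$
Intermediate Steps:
$s = - \frac{65}{3}$ ($s = \frac{\left(-4 - 1\right) \left(7 + 6\right)}{3} = \frac{\left(-5\right) 13}{3} = \frac{1}{3} \left(-65\right) = - \frac{65}{3} \approx -21.667$)
$r = -59$ ($r = \left(-2 - -8\right) - 65 = \left(-2 + 8\right) - 65 = 6 - 65 = -59$)
$x{\left(U,z \right)} = - \frac{65}{3}$
$P{\left(-9 \right)} + r x{\left(-4,-3 \right)} = -9 - - \frac{3835}{3} = -9 + \frac{3835}{3} = \frac{3808}{3}$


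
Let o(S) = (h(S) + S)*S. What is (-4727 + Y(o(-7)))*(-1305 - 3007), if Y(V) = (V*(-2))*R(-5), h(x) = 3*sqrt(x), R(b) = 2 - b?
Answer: 23340856 - 1267728*I*sqrt(7) ≈ 2.3341e+7 - 3.3541e+6*I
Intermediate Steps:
o(S) = S*(S + 3*sqrt(S)) (o(S) = (3*sqrt(S) + S)*S = (S + 3*sqrt(S))*S = S*(S + 3*sqrt(S)))
Y(V) = -14*V (Y(V) = (V*(-2))*(2 - 1*(-5)) = (-2*V)*(2 + 5) = -2*V*7 = -14*V)
(-4727 + Y(o(-7)))*(-1305 - 3007) = (-4727 - (-98)*(-7 + 3*sqrt(-7)))*(-1305 - 3007) = (-4727 - (-98)*(-7 + 3*(I*sqrt(7))))*(-4312) = (-4727 - (-98)*(-7 + 3*I*sqrt(7)))*(-4312) = (-4727 - 14*(49 - 21*I*sqrt(7)))*(-4312) = (-4727 + (-686 + 294*I*sqrt(7)))*(-4312) = (-5413 + 294*I*sqrt(7))*(-4312) = 23340856 - 1267728*I*sqrt(7)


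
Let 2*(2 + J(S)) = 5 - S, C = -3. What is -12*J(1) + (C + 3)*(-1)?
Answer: 0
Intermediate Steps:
J(S) = ½ - S/2 (J(S) = -2 + (5 - S)/2 = -2 + (5/2 - S/2) = ½ - S/2)
-12*J(1) + (C + 3)*(-1) = -12*(½ - ½*1) + (-3 + 3)*(-1) = -12*(½ - ½) + 0*(-1) = -12*0 + 0 = 0 + 0 = 0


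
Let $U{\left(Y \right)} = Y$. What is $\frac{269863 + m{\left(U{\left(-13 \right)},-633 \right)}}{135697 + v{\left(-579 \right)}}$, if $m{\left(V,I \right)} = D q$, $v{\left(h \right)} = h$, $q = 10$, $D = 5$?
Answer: $\frac{269913}{135118} \approx 1.9976$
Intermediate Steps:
$m{\left(V,I \right)} = 50$ ($m{\left(V,I \right)} = 5 \cdot 10 = 50$)
$\frac{269863 + m{\left(U{\left(-13 \right)},-633 \right)}}{135697 + v{\left(-579 \right)}} = \frac{269863 + 50}{135697 - 579} = \frac{269913}{135118}$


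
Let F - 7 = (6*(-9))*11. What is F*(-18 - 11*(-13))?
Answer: -73375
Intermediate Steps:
F = -587 (F = 7 + (6*(-9))*11 = 7 - 54*11 = 7 - 594 = -587)
F*(-18 - 11*(-13)) = -587*(-18 - 11*(-13)) = -587*(-18 + 143) = -587*125 = -73375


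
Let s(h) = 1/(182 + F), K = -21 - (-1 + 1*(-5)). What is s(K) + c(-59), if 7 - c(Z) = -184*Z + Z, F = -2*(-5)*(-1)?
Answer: -1855879/172 ≈ -10790.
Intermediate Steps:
F = -10 (F = 10*(-1) = -10)
c(Z) = 7 + 183*Z (c(Z) = 7 - (-184*Z + Z) = 7 - (-183)*Z = 7 + 183*Z)
K = -15 (K = -21 - (-1 - 5) = -21 - 1*(-6) = -21 + 6 = -15)
s(h) = 1/172 (s(h) = 1/(182 - 10) = 1/172)
s(K) + c(-59) = 1/172 + (7 + 183*(-59)) = 1/172 + (7 - 10797) = 1/172 - 10790 = -1855879/172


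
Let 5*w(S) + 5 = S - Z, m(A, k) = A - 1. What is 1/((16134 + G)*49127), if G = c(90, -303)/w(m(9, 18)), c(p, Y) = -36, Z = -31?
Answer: 17/13470033876 ≈ 1.2621e-9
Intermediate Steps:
m(A, k) = -1 + A
w(S) = 26/5 + S/5 (w(S) = -1 + (S - 1*(-31))/5 = -1 + (S + 31)/5 = -1 + (31 + S)/5 = -1 + (31/5 + S/5) = 26/5 + S/5)
G = -90/17 (G = -36/(26/5 + (-1 + 9)/5) = -36/(26/5 + (⅕)*8) = -36/(26/5 + 8/5) = -36/34/5 = -36*5/34 = -90/17 ≈ -5.2941)
1/((16134 + G)*49127) = 1/((16134 - 90/17)*49127) = (1/49127)/(274188/17) = (17/274188)*(1/49127) = 17/13470033876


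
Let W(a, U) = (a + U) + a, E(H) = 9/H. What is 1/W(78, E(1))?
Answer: 1/165 ≈ 0.0060606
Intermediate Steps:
W(a, U) = U + 2*a (W(a, U) = (U + a) + a = U + 2*a)
1/W(78, E(1)) = 1/(9/1 + 2*78) = 1/(9*1 + 156) = 1/(9 + 156) = 1/165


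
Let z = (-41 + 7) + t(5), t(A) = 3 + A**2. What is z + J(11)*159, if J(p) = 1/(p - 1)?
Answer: 99/10 ≈ 9.9000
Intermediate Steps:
J(p) = 1/(-1 + p)
z = -6 (z = (-41 + 7) + (3 + 5**2) = -34 + (3 + 25) = -34 + 28 = -6)
z + J(11)*159 = -6 + 159/(-1 + 11) = -6 + 159/10 = 99/10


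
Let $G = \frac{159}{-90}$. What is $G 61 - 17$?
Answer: $- \frac{3743}{30} \approx -124.77$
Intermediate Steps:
$G = - \frac{53}{30}$ ($G = 159 \left(- \frac{1}{90}\right) = - \frac{53}{30} \approx -1.7667$)
$G 61 - 17 = \left(- \frac{53}{30}\right) 61 - 17 = - \frac{3233}{30} - 17 = - \frac{3743}{30}$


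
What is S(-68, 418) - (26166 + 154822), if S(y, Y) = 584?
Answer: -180404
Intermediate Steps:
S(-68, 418) - (26166 + 154822) = 584 - (26166 + 154822) = 584 - 1*180988 = 584 - 180988 = -180404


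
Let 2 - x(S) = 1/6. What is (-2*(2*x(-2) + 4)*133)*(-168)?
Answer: 342608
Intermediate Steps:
x(S) = 11/6 (x(S) = 2 - 1/6 = 11/6)
(-2*(2*x(-2) + 4)*133)*(-168) = (-2*(2*(11/6) + 4)*133)*(-168) = (-2*(11/3 + 4)*133)*(-168) = (-2*23/3*133)*(-168) = -46/3*133*(-168) = -6118/3*(-168) = 342608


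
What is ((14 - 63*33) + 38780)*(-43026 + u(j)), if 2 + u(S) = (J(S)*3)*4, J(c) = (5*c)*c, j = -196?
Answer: 83046833380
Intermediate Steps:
J(c) = 5*c²
u(S) = -2 + 60*S² (u(S) = -2 + ((5*S²)*3)*4 = -2 + (15*S²)*4 = -2 + 60*S²)
((14 - 63*33) + 38780)*(-43026 + u(j)) = ((14 - 63*33) + 38780)*(-43026 + (-2 + 60*(-196)²)) = ((14 - 2079) + 38780)*(-43026 + (-2 + 60*38416)) = (-2065 + 38780)*(-43026 + (-2 + 2304960)) = 36715*(-43026 + 2304958) = 36715*2261932 = 83046833380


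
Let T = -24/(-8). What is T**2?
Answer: 9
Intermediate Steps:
T = 3 (T = -24*(-1/8) = 3)
T**2 = 3**2 = 9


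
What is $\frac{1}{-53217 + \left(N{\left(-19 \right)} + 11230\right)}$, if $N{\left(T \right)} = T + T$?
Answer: $- \frac{1}{42025} \approx -2.3795 \cdot 10^{-5}$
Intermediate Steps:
$N{\left(T \right)} = 2 T$
$\frac{1}{-53217 + \left(N{\left(-19 \right)} + 11230\right)} = \frac{1}{-53217 + \left(2 \left(-19\right) + 11230\right)} = \frac{1}{-53217 + \left(-38 + 11230\right)} = \frac{1}{-53217 + 11192} = \frac{1}{-42025} = - \frac{1}{42025}$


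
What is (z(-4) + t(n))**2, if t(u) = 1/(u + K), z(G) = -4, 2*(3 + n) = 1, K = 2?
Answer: 36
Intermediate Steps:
n = -5/2 (n = -3 + (1/2)*1 = -3 + 1/2 = -5/2 ≈ -2.5000)
t(u) = 1/(2 + u) (t(u) = 1/(u + 2) = 1/(2 + u))
(z(-4) + t(n))**2 = (-4 + 1/(2 - 5/2))**2 = (-4 + 1/(-1/2))**2 = (-4 - 2)**2 = (-6)**2 = 36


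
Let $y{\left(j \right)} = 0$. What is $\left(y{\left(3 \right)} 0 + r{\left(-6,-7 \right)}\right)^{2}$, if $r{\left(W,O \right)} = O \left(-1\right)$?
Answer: $49$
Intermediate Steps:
$r{\left(W,O \right)} = - O$
$\left(y{\left(3 \right)} 0 + r{\left(-6,-7 \right)}\right)^{2} = \left(0 \cdot 0 - -7\right)^{2} = \left(0 + 7\right)^{2} = 7^{2} = 49$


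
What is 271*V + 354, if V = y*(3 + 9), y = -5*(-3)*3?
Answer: 146694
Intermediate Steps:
y = 45 (y = 15*3 = 45)
V = 540 (V = 45*(3 + 9) = 45*12 = 540)
271*V + 354 = 271*540 + 354 = 146340 + 354 = 146694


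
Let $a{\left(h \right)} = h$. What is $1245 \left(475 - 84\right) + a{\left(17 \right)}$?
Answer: $486812$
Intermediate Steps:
$1245 \left(475 - 84\right) + a{\left(17 \right)} = 1245 \left(475 - 84\right) + 17 = 1245 \cdot 391 + 17 = 486795 + 17 = 486812$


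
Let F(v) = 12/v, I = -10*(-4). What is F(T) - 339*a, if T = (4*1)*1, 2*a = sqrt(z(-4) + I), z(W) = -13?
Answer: 3 - 1017*sqrt(3)/2 ≈ -877.75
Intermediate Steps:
I = 40
a = 3*sqrt(3)/2 (a = sqrt(-13 + 40)/2 = sqrt(27)/2 = (3*sqrt(3))/2 = 3*sqrt(3)/2 ≈ 2.5981)
T = 4 (T = 4*1 = 4)
F(T) - 339*a = 12/4 - 1017*sqrt(3)/2 = 12*(1/4) - 1017*sqrt(3)/2 = 3 - 1017*sqrt(3)/2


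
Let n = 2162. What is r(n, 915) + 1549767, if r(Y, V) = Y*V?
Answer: 3527997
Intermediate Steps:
r(Y, V) = V*Y
r(n, 915) + 1549767 = 915*2162 + 1549767 = 1978230 + 1549767 = 3527997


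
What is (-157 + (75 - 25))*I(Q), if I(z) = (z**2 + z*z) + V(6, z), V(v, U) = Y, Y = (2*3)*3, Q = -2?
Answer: -2782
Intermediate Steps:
Y = 18 (Y = 6*3 = 18)
V(v, U) = 18
I(z) = 18 + 2*z**2 (I(z) = (z**2 + z*z) + 18 = (z**2 + z**2) + 18 = 2*z**2 + 18 = 18 + 2*z**2)
(-157 + (75 - 25))*I(Q) = (-157 + (75 - 25))*(18 + 2*(-2)**2) = (-157 + 50)*(18 + 2*4) = -107*(18 + 8) = -107*26 = -2782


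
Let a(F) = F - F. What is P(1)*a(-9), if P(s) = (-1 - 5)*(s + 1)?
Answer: 0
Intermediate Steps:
a(F) = 0
P(s) = -6 - 6*s (P(s) = -6*(1 + s) = -6 - 6*s)
P(1)*a(-9) = (-6 - 6*1)*0 = (-6 - 6)*0 = -12*0 = 0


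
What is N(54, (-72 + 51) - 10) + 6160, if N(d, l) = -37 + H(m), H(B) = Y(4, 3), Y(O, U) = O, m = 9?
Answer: 6127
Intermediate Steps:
H(B) = 4
N(d, l) = -33 (N(d, l) = -37 + 4 = -33)
N(54, (-72 + 51) - 10) + 6160 = -33 + 6160 = 6127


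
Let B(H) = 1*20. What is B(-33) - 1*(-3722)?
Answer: 3742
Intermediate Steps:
B(H) = 20
B(-33) - 1*(-3722) = 20 - 1*(-3722) = 20 + 3722 = 3742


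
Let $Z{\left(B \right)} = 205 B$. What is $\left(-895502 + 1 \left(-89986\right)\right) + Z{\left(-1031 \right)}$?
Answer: $-1196843$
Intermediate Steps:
$\left(-895502 + 1 \left(-89986\right)\right) + Z{\left(-1031 \right)} = \left(-895502 + 1 \left(-89986\right)\right) + 205 \left(-1031\right) = \left(-895502 - 89986\right) - 211355 = -985488 - 211355 = -1196843$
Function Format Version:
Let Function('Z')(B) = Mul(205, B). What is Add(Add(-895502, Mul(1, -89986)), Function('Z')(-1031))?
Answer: -1196843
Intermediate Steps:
Add(Add(-895502, Mul(1, -89986)), Function('Z')(-1031)) = Add(Add(-895502, Mul(1, -89986)), Mul(205, -1031)) = Add(Add(-895502, -89986), -211355) = Add(-985488, -211355) = -1196843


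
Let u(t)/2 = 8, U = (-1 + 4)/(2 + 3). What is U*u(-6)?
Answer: 48/5 ≈ 9.6000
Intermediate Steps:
U = 3/5 ≈ 0.60000
u(t) = 16 (u(t) = 2*8 = 16)
U*u(-6) = (3/5)*16 = 48/5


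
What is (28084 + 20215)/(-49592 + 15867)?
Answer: -48299/33725 ≈ -1.4321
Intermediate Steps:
(28084 + 20215)/(-49592 + 15867) = 48299/(-33725) = 48299*(-1/33725) = -48299/33725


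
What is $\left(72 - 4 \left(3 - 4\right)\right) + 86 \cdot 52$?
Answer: $4548$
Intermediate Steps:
$\left(72 - 4 \left(3 - 4\right)\right) + 86 \cdot 52 = \left(72 - 4 \left(-1\right)\right) + 4472 = \left(72 - -4\right) + 4472 = \left(72 + 4\right) + 4472 = 76 + 4472 = 4548$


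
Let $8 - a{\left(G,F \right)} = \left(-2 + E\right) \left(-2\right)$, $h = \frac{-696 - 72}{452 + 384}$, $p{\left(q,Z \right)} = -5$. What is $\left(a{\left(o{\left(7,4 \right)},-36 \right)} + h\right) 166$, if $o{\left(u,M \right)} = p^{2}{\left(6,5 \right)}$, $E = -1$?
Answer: $\frac{37516}{209} \approx 179.5$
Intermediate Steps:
$o{\left(u,M \right)} = 25$ ($o{\left(u,M \right)} = \left(-5\right)^{2} = 25$)
$h = - \frac{192}{209}$ ($h = - \frac{768}{836} = \left(-768\right) \frac{1}{836} = - \frac{192}{209} \approx -0.91866$)
$a{\left(G,F \right)} = 2$ ($a{\left(G,F \right)} = 8 - \left(-2 - 1\right) \left(-2\right) = 8 - \left(-3\right) \left(-2\right) = 8 - 6 = 2$)
$\left(a{\left(o{\left(7,4 \right)},-36 \right)} + h\right) 166 = \left(2 - \frac{192}{209}\right) 166 = \frac{226}{209} \cdot 166 = \frac{37516}{209}$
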